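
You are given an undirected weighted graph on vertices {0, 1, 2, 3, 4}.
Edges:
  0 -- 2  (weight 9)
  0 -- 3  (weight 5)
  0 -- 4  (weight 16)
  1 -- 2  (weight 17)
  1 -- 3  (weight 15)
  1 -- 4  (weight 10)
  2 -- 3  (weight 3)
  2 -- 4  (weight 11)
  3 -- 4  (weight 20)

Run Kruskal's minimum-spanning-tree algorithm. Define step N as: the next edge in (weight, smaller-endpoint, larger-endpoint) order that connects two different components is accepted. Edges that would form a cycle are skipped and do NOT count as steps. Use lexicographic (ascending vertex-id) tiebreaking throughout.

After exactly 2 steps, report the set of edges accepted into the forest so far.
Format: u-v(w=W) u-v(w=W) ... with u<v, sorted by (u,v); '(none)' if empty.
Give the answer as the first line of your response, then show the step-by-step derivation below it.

0-3(w=5) 2-3(w=3)

step 1: add edge 2-3 (w=3); MST = {2-3(w=3)}
step 2: add edge 0-3 (w=5); MST = {0-3(w=5) 2-3(w=3)}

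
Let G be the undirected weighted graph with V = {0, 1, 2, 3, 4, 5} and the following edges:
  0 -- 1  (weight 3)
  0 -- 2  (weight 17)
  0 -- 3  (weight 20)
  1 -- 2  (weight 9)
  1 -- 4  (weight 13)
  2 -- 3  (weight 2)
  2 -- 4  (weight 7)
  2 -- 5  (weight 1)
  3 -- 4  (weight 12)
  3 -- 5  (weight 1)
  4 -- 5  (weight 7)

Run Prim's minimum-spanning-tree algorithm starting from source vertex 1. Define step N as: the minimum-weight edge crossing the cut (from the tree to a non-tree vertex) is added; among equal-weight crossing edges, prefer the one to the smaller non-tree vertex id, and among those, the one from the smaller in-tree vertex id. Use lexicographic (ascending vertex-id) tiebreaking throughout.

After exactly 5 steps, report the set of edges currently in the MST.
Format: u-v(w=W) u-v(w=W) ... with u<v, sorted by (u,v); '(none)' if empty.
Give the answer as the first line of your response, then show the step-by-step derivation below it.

0-1(w=3) 1-2(w=9) 2-4(w=7) 2-5(w=1) 3-5(w=1)

step 1: add edge 0-1 (w=3); MST = {0-1(w=3)}
step 2: add edge 1-2 (w=9); MST = {0-1(w=3) 1-2(w=9)}
step 3: add edge 2-5 (w=1); MST = {0-1(w=3) 1-2(w=9) 2-5(w=1)}
step 4: add edge 3-5 (w=1); MST = {0-1(w=3) 1-2(w=9) 2-5(w=1) 3-5(w=1)}
step 5: add edge 2-4 (w=7); MST = {0-1(w=3) 1-2(w=9) 2-4(w=7) 2-5(w=1) 3-5(w=1)}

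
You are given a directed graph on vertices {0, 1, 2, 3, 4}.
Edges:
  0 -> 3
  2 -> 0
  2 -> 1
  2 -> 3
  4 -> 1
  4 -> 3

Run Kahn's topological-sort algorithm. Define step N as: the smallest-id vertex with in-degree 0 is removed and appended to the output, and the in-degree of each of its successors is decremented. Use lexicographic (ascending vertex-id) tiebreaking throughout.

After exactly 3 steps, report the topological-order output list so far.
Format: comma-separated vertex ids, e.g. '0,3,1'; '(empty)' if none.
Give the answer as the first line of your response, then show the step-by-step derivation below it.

2,0,4

step 1: output 2; order=[2]; indeg=(0,1,0,2,0)
step 2: output 0; order=[2,0]; indeg=(0,1,0,1,0)
step 3: output 4; order=[2,0,4]; indeg=(0,0,0,0,0)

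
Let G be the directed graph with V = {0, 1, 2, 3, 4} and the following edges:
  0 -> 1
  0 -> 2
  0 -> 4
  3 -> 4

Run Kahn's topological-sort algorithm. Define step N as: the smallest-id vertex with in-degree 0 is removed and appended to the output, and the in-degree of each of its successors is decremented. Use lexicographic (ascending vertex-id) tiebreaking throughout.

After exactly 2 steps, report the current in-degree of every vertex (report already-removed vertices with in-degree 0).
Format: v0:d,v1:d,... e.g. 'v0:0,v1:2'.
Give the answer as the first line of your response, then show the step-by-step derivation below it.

v0:0,v1:0,v2:0,v3:0,v4:1

step 1: output 0; order=[0]; indeg=(0,0,0,0,1)
step 2: output 1; order=[0,1]; indeg=(0,0,0,0,1)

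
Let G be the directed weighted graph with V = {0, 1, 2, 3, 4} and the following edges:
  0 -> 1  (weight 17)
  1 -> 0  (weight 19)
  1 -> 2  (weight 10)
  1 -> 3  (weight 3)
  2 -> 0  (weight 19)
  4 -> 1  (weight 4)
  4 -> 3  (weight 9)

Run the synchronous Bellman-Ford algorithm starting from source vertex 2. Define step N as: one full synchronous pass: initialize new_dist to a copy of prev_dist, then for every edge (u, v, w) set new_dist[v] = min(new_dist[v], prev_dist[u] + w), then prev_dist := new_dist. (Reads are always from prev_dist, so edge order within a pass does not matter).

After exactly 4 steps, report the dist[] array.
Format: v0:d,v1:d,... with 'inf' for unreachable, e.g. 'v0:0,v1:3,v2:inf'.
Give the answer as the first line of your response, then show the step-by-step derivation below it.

v0:19,v1:36,v2:0,v3:39,v4:inf

step 1: dist = v0:19,v1:inf,v2:0,v3:inf,v4:inf
step 2: dist = v0:19,v1:36,v2:0,v3:inf,v4:inf
step 3: dist = v0:19,v1:36,v2:0,v3:39,v4:inf
step 4: dist = v0:19,v1:36,v2:0,v3:39,v4:inf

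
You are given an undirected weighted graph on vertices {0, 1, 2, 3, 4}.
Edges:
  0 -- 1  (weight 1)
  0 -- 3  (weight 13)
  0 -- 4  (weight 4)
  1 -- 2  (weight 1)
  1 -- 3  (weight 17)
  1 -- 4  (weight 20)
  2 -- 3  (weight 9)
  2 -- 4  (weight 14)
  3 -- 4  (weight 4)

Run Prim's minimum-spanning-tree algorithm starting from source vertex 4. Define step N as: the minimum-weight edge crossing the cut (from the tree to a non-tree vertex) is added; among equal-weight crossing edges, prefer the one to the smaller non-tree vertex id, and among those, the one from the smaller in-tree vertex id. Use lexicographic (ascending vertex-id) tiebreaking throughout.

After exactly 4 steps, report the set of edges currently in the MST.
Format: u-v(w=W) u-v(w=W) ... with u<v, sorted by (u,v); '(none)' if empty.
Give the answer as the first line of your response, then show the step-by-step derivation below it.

0-1(w=1) 0-4(w=4) 1-2(w=1) 3-4(w=4)

step 1: add edge 0-4 (w=4); MST = {0-4(w=4)}
step 2: add edge 0-1 (w=1); MST = {0-1(w=1) 0-4(w=4)}
step 3: add edge 1-2 (w=1); MST = {0-1(w=1) 0-4(w=4) 1-2(w=1)}
step 4: add edge 3-4 (w=4); MST = {0-1(w=1) 0-4(w=4) 1-2(w=1) 3-4(w=4)}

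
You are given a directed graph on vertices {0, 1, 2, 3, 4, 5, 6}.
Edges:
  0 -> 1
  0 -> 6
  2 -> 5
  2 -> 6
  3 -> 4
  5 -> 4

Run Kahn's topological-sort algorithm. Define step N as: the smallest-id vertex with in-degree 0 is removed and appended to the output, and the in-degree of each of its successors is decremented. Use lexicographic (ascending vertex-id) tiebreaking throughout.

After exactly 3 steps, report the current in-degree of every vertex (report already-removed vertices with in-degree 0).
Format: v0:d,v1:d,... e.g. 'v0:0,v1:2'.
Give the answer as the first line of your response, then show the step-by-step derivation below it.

v0:0,v1:0,v2:0,v3:0,v4:2,v5:0,v6:0

step 1: output 0; order=[0]; indeg=(0,0,0,0,2,1,1)
step 2: output 1; order=[0,1]; indeg=(0,0,0,0,2,1,1)
step 3: output 2; order=[0,1,2]; indeg=(0,0,0,0,2,0,0)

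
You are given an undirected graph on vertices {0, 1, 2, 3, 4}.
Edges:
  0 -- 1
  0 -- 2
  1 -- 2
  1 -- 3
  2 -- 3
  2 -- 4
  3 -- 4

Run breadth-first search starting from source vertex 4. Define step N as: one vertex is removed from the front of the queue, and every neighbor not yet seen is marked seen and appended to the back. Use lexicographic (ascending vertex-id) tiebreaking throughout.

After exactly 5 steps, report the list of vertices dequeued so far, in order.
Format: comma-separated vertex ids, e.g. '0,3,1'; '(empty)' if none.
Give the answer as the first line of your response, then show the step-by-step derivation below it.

4,2,3,0,1

step 1: dequeue 4; queue=[2,3]; order=4
step 2: dequeue 2; queue=[3,0,1]; order=4,2
step 3: dequeue 3; queue=[0,1]; order=4,2,3
step 4: dequeue 0; queue=[1]; order=4,2,3,0
step 5: dequeue 1; queue=[(empty)]; order=4,2,3,0,1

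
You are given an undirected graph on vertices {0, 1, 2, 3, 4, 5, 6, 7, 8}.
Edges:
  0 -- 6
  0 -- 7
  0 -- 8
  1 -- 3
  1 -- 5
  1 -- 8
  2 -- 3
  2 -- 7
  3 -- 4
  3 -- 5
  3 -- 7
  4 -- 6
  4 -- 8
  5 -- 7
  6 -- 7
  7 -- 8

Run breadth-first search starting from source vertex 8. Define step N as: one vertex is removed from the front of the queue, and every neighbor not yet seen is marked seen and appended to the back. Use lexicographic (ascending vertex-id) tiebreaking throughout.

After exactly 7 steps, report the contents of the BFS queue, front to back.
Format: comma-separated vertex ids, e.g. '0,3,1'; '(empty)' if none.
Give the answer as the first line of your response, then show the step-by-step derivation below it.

5,2

step 1: dequeue 8; queue=[0,1,4,7]; order=8
step 2: dequeue 0; queue=[1,4,7,6]; order=8,0
step 3: dequeue 1; queue=[4,7,6,3,5]; order=8,0,1
step 4: dequeue 4; queue=[7,6,3,5]; order=8,0,1,4
step 5: dequeue 7; queue=[6,3,5,2]; order=8,0,1,4,7
step 6: dequeue 6; queue=[3,5,2]; order=8,0,1,4,7,6
step 7: dequeue 3; queue=[5,2]; order=8,0,1,4,7,6,3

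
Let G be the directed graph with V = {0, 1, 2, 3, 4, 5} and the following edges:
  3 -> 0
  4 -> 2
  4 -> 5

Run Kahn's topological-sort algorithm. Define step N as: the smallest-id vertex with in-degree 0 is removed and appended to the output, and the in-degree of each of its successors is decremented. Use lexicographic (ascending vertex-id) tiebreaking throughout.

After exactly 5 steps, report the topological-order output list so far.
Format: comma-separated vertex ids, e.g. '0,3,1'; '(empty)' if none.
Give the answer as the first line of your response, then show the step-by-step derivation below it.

1,3,0,4,2

step 1: output 1; order=[1]; indeg=(1,0,1,0,0,1)
step 2: output 3; order=[1,3]; indeg=(0,0,1,0,0,1)
step 3: output 0; order=[1,3,0]; indeg=(0,0,1,0,0,1)
step 4: output 4; order=[1,3,0,4]; indeg=(0,0,0,0,0,0)
step 5: output 2; order=[1,3,0,4,2]; indeg=(0,0,0,0,0,0)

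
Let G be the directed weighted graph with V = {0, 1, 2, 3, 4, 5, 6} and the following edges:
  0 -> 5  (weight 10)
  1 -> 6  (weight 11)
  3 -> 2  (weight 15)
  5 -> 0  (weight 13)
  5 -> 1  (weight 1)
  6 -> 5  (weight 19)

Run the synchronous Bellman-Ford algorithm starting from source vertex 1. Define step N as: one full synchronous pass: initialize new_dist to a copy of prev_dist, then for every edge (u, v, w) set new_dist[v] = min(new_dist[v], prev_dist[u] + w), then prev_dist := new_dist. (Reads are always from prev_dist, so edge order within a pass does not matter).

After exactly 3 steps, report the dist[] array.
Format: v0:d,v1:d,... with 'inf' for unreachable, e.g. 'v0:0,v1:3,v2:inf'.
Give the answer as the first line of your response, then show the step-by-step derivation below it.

v0:43,v1:0,v2:inf,v3:inf,v4:inf,v5:30,v6:11

step 1: dist = v0:inf,v1:0,v2:inf,v3:inf,v4:inf,v5:inf,v6:11
step 2: dist = v0:inf,v1:0,v2:inf,v3:inf,v4:inf,v5:30,v6:11
step 3: dist = v0:43,v1:0,v2:inf,v3:inf,v4:inf,v5:30,v6:11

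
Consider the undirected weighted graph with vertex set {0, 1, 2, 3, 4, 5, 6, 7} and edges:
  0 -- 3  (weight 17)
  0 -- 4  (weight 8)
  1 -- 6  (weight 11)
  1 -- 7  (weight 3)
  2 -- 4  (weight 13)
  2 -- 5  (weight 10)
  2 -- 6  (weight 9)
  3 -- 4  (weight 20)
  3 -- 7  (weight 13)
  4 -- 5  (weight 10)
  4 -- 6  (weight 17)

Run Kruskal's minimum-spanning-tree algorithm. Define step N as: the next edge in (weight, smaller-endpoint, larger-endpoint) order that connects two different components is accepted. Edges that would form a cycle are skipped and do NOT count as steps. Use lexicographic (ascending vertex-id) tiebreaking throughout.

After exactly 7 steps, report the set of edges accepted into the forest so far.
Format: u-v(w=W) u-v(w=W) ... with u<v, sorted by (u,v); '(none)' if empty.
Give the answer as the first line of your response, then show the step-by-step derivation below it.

0-4(w=8) 1-6(w=11) 1-7(w=3) 2-5(w=10) 2-6(w=9) 3-7(w=13) 4-5(w=10)

step 1: add edge 1-7 (w=3); MST = {1-7(w=3)}
step 2: add edge 0-4 (w=8); MST = {0-4(w=8) 1-7(w=3)}
step 3: add edge 2-6 (w=9); MST = {0-4(w=8) 1-7(w=3) 2-6(w=9)}
step 4: add edge 2-5 (w=10); MST = {0-4(w=8) 1-7(w=3) 2-5(w=10) 2-6(w=9)}
step 5: add edge 4-5 (w=10); MST = {0-4(w=8) 1-7(w=3) 2-5(w=10) 2-6(w=9) 4-5(w=10)}
step 6: add edge 1-6 (w=11); MST = {0-4(w=8) 1-6(w=11) 1-7(w=3) 2-5(w=10) 2-6(w=9) 4-5(w=10)}
step 7: add edge 3-7 (w=13); MST = {0-4(w=8) 1-6(w=11) 1-7(w=3) 2-5(w=10) 2-6(w=9) 3-7(w=13) 4-5(w=10)}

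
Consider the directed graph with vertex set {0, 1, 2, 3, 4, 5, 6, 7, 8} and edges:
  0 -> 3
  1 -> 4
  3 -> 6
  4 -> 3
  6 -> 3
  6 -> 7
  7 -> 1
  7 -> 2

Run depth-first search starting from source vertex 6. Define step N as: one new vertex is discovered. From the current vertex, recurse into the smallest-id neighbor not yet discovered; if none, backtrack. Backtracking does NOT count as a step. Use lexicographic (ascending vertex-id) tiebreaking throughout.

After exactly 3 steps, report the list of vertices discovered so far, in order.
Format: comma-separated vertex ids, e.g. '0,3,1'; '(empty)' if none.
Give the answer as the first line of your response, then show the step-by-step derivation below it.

6,3,7

step 1: discover 6; path=6; order=6
step 2: discover 3; path=6>3; order=6,3
step 3: discover 7; path=6>7; order=6,3,7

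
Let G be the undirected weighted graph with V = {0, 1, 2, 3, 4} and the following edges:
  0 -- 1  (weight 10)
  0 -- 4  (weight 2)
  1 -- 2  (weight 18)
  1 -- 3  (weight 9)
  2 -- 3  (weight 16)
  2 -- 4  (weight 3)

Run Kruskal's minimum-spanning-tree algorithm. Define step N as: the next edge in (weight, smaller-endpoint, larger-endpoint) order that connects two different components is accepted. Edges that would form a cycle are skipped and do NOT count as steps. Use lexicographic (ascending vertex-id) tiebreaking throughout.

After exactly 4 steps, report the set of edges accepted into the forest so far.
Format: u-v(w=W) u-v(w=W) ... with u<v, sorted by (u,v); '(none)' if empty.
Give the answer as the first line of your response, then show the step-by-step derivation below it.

0-1(w=10) 0-4(w=2) 1-3(w=9) 2-4(w=3)

step 1: add edge 0-4 (w=2); MST = {0-4(w=2)}
step 2: add edge 2-4 (w=3); MST = {0-4(w=2) 2-4(w=3)}
step 3: add edge 1-3 (w=9); MST = {0-4(w=2) 1-3(w=9) 2-4(w=3)}
step 4: add edge 0-1 (w=10); MST = {0-1(w=10) 0-4(w=2) 1-3(w=9) 2-4(w=3)}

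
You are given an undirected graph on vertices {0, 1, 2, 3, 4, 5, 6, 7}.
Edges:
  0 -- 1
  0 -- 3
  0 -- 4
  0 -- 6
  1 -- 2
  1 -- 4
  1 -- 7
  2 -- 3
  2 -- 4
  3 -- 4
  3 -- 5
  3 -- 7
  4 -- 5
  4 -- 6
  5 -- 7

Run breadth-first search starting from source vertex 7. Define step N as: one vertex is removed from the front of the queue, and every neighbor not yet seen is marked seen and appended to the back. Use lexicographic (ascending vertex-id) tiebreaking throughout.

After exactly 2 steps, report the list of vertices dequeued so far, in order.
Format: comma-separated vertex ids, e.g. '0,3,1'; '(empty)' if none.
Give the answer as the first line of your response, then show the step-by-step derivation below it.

7,1

step 1: dequeue 7; queue=[1,3,5]; order=7
step 2: dequeue 1; queue=[3,5,0,2,4]; order=7,1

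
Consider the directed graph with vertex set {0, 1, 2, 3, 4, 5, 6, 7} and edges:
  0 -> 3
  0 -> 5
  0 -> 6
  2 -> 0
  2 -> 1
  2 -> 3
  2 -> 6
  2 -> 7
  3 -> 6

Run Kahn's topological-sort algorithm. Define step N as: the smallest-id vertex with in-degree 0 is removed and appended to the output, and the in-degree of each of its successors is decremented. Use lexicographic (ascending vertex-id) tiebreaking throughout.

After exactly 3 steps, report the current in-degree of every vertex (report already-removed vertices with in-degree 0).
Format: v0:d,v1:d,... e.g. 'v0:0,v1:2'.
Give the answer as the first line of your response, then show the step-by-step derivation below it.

v0:0,v1:0,v2:0,v3:0,v4:0,v5:0,v6:1,v7:0

step 1: output 2; order=[2]; indeg=(0,0,0,1,0,1,2,0)
step 2: output 0; order=[2,0]; indeg=(0,0,0,0,0,0,1,0)
step 3: output 1; order=[2,0,1]; indeg=(0,0,0,0,0,0,1,0)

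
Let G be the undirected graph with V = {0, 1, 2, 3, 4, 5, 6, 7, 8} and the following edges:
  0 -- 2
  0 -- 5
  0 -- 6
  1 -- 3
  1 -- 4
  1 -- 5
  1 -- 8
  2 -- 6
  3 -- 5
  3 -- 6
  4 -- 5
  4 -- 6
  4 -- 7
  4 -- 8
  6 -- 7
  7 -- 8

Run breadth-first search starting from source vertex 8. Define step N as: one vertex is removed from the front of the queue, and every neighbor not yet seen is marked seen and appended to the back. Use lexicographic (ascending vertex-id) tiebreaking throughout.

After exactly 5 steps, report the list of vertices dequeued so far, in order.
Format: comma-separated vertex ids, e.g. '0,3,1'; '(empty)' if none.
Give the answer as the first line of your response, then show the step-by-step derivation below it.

8,1,4,7,3

step 1: dequeue 8; queue=[1,4,7]; order=8
step 2: dequeue 1; queue=[4,7,3,5]; order=8,1
step 3: dequeue 4; queue=[7,3,5,6]; order=8,1,4
step 4: dequeue 7; queue=[3,5,6]; order=8,1,4,7
step 5: dequeue 3; queue=[5,6]; order=8,1,4,7,3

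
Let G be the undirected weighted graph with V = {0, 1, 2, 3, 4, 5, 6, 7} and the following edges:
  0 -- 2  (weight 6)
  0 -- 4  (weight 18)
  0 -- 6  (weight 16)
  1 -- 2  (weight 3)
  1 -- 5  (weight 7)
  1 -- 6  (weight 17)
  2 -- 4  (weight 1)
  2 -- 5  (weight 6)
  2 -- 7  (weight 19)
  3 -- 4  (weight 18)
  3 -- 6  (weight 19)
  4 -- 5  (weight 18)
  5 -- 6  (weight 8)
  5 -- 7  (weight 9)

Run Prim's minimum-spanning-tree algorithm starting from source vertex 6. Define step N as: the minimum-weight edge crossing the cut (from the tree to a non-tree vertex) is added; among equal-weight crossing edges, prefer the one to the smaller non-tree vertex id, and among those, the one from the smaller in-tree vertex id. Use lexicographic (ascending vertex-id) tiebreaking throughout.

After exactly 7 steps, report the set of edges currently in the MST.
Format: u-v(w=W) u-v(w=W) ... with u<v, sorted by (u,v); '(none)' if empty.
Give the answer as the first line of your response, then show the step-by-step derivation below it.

0-2(w=6) 1-2(w=3) 2-4(w=1) 2-5(w=6) 3-4(w=18) 5-6(w=8) 5-7(w=9)

step 1: add edge 5-6 (w=8); MST = {5-6(w=8)}
step 2: add edge 2-5 (w=6); MST = {2-5(w=6) 5-6(w=8)}
step 3: add edge 2-4 (w=1); MST = {2-4(w=1) 2-5(w=6) 5-6(w=8)}
step 4: add edge 1-2 (w=3); MST = {1-2(w=3) 2-4(w=1) 2-5(w=6) 5-6(w=8)}
step 5: add edge 0-2 (w=6); MST = {0-2(w=6) 1-2(w=3) 2-4(w=1) 2-5(w=6) 5-6(w=8)}
step 6: add edge 5-7 (w=9); MST = {0-2(w=6) 1-2(w=3) 2-4(w=1) 2-5(w=6) 5-6(w=8) 5-7(w=9)}
step 7: add edge 3-4 (w=18); MST = {0-2(w=6) 1-2(w=3) 2-4(w=1) 2-5(w=6) 3-4(w=18) 5-6(w=8) 5-7(w=9)}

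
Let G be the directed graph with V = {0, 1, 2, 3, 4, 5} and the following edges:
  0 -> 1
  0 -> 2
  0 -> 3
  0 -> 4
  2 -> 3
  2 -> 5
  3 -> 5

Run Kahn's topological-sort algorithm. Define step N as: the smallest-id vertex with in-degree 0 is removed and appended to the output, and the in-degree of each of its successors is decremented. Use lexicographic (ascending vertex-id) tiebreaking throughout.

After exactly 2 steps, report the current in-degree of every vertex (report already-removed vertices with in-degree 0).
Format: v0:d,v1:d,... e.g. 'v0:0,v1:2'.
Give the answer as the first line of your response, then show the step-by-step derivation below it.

v0:0,v1:0,v2:0,v3:1,v4:0,v5:2

step 1: output 0; order=[0]; indeg=(0,0,0,1,0,2)
step 2: output 1; order=[0,1]; indeg=(0,0,0,1,0,2)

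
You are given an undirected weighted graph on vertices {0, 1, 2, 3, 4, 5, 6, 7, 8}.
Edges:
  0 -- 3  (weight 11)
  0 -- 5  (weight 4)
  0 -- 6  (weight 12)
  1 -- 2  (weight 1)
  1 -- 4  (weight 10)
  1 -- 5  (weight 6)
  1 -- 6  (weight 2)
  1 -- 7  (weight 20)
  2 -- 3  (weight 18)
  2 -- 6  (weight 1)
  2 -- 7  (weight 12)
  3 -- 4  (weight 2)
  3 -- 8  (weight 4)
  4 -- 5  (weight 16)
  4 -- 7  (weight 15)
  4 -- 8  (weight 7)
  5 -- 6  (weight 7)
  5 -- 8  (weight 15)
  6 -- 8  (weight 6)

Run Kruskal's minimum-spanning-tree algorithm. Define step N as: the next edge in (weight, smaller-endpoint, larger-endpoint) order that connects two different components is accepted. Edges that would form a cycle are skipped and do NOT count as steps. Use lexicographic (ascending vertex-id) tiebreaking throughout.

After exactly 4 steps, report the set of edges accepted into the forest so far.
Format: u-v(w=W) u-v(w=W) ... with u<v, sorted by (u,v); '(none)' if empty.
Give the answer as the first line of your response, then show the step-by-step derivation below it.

0-5(w=4) 1-2(w=1) 2-6(w=1) 3-4(w=2)

step 1: add edge 1-2 (w=1); MST = {1-2(w=1)}
step 2: add edge 2-6 (w=1); MST = {1-2(w=1) 2-6(w=1)}
step 3: add edge 3-4 (w=2); MST = {1-2(w=1) 2-6(w=1) 3-4(w=2)}
step 4: add edge 0-5 (w=4); MST = {0-5(w=4) 1-2(w=1) 2-6(w=1) 3-4(w=2)}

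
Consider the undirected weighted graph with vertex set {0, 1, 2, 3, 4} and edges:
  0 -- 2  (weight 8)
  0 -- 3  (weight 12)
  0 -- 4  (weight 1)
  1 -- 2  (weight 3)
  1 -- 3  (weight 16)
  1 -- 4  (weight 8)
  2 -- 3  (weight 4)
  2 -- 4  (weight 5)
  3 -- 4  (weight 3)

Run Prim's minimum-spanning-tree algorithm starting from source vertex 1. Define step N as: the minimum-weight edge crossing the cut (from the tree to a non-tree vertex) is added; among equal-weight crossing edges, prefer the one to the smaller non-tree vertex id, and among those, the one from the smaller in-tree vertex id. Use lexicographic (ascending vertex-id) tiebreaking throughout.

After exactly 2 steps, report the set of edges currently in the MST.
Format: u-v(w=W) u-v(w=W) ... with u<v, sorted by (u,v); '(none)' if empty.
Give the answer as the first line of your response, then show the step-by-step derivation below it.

1-2(w=3) 2-3(w=4)

step 1: add edge 1-2 (w=3); MST = {1-2(w=3)}
step 2: add edge 2-3 (w=4); MST = {1-2(w=3) 2-3(w=4)}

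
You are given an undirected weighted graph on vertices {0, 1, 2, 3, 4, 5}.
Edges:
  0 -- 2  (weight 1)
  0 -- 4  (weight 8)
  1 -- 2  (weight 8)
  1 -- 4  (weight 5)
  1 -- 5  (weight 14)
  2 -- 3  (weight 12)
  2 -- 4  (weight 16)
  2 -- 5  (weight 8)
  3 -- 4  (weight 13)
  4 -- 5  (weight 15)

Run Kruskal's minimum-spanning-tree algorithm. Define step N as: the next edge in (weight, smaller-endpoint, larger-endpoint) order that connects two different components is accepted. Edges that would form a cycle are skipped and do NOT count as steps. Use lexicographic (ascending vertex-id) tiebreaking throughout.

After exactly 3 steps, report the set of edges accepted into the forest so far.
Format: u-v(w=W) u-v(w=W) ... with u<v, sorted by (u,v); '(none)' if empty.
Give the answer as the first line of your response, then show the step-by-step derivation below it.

0-2(w=1) 0-4(w=8) 1-4(w=5)

step 1: add edge 0-2 (w=1); MST = {0-2(w=1)}
step 2: add edge 1-4 (w=5); MST = {0-2(w=1) 1-4(w=5)}
step 3: add edge 0-4 (w=8); MST = {0-2(w=1) 0-4(w=8) 1-4(w=5)}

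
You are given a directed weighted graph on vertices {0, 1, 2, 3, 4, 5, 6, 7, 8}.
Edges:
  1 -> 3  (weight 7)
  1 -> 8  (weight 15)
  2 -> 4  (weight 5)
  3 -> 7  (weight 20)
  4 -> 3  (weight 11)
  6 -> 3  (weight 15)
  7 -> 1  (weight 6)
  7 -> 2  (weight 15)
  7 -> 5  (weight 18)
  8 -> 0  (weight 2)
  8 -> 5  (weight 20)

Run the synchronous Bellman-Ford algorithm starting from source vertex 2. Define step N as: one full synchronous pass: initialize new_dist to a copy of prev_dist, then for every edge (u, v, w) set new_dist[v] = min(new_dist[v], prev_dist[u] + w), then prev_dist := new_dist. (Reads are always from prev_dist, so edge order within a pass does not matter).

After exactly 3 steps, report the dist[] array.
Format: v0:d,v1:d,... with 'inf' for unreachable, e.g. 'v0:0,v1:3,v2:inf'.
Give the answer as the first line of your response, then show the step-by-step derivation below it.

v0:inf,v1:inf,v2:0,v3:16,v4:5,v5:inf,v6:inf,v7:36,v8:inf

step 1: dist = v0:inf,v1:inf,v2:0,v3:inf,v4:5,v5:inf,v6:inf,v7:inf,v8:inf
step 2: dist = v0:inf,v1:inf,v2:0,v3:16,v4:5,v5:inf,v6:inf,v7:inf,v8:inf
step 3: dist = v0:inf,v1:inf,v2:0,v3:16,v4:5,v5:inf,v6:inf,v7:36,v8:inf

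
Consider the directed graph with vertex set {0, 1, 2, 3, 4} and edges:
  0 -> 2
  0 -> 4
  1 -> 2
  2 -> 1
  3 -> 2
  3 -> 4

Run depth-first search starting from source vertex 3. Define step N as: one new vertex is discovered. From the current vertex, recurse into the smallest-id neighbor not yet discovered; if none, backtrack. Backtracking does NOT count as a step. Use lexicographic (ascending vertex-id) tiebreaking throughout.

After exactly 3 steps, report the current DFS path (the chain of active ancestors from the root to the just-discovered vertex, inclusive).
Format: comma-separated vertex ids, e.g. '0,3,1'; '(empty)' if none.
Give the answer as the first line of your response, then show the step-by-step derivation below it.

3,2,1

step 1: discover 3; path=3; order=3
step 2: discover 2; path=3>2; order=3,2
step 3: discover 1; path=3>2>1; order=3,2,1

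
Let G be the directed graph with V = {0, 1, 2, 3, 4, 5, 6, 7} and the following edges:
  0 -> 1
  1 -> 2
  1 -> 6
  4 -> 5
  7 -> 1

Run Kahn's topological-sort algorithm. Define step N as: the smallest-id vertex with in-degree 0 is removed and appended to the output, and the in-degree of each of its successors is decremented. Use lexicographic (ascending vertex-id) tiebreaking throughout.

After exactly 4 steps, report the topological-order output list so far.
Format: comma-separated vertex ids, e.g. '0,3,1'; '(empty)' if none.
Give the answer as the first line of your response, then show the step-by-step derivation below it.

0,3,4,5

step 1: output 0; order=[0]; indeg=(0,1,1,0,0,1,1,0)
step 2: output 3; order=[0,3]; indeg=(0,1,1,0,0,1,1,0)
step 3: output 4; order=[0,3,4]; indeg=(0,1,1,0,0,0,1,0)
step 4: output 5; order=[0,3,4,5]; indeg=(0,1,1,0,0,0,1,0)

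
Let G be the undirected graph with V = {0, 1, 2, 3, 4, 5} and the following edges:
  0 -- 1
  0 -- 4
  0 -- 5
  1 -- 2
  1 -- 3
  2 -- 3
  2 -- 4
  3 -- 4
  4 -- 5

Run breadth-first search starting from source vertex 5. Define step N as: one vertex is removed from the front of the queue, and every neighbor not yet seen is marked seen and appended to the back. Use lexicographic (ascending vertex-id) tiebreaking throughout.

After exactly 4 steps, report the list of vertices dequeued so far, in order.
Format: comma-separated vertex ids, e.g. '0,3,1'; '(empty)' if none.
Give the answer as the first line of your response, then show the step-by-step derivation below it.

5,0,4,1

step 1: dequeue 5; queue=[0,4]; order=5
step 2: dequeue 0; queue=[4,1]; order=5,0
step 3: dequeue 4; queue=[1,2,3]; order=5,0,4
step 4: dequeue 1; queue=[2,3]; order=5,0,4,1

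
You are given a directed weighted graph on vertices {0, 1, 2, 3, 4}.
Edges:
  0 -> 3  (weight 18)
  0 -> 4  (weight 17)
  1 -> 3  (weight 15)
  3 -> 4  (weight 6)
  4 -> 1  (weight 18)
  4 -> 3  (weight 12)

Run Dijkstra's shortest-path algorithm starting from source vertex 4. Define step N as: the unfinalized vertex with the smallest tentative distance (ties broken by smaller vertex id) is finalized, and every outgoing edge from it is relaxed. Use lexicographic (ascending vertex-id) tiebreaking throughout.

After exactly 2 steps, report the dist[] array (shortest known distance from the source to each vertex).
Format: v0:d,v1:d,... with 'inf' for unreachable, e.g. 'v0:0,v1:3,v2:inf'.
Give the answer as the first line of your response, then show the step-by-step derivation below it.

v0:inf,v1:18,v2:inf,v3:12,v4:0

step 1: dist = v0:inf,v1:18,v2:inf,v3:12,v4:0
step 2: dist = v0:inf,v1:18,v2:inf,v3:12,v4:0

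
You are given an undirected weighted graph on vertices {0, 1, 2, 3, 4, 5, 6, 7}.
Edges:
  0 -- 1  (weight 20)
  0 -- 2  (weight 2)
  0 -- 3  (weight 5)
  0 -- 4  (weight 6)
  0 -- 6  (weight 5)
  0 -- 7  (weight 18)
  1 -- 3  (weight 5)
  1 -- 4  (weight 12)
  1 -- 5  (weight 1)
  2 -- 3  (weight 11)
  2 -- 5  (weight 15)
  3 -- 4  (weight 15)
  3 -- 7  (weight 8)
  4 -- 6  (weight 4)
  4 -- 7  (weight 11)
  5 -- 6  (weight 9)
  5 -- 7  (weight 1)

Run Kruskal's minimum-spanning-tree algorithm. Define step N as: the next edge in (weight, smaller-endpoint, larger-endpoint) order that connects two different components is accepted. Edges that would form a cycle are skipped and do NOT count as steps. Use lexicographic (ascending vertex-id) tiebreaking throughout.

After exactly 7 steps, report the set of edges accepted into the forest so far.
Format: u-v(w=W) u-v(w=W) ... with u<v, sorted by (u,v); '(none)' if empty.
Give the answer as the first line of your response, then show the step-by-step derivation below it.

0-2(w=2) 0-3(w=5) 0-6(w=5) 1-3(w=5) 1-5(w=1) 4-6(w=4) 5-7(w=1)

step 1: add edge 1-5 (w=1); MST = {1-5(w=1)}
step 2: add edge 5-7 (w=1); MST = {1-5(w=1) 5-7(w=1)}
step 3: add edge 0-2 (w=2); MST = {0-2(w=2) 1-5(w=1) 5-7(w=1)}
step 4: add edge 4-6 (w=4); MST = {0-2(w=2) 1-5(w=1) 4-6(w=4) 5-7(w=1)}
step 5: add edge 0-3 (w=5); MST = {0-2(w=2) 0-3(w=5) 1-5(w=1) 4-6(w=4) 5-7(w=1)}
step 6: add edge 0-6 (w=5); MST = {0-2(w=2) 0-3(w=5) 0-6(w=5) 1-5(w=1) 4-6(w=4) 5-7(w=1)}
step 7: add edge 1-3 (w=5); MST = {0-2(w=2) 0-3(w=5) 0-6(w=5) 1-3(w=5) 1-5(w=1) 4-6(w=4) 5-7(w=1)}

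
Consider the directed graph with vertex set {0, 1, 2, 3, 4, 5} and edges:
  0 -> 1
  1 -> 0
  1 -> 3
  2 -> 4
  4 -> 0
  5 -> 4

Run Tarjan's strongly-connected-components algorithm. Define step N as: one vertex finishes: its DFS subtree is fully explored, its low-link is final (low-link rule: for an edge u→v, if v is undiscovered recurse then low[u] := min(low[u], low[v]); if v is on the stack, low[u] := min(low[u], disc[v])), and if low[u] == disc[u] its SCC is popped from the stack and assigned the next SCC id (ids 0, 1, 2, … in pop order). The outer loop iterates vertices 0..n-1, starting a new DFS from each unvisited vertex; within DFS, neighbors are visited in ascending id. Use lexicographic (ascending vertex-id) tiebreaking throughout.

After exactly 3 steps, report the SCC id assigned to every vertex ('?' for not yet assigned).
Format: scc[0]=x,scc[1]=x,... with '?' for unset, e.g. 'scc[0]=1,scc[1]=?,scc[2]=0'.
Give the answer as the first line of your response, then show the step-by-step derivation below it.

scc[0]=1,scc[1]=1,scc[2]=?,scc[3]=0,scc[4]=?,scc[5]=?

step 1: low=(low[0]=0,low[1]=0,low[2]=?,low[3]=2,low[4]=?,low[5]=?); scc=(scc[0]=?,scc[1]=?,scc[2]=?,scc[3]=0,scc[4]=?,scc[5]=?)
step 2: low=(low[0]=0,low[1]=0,low[2]=?,low[3]=2,low[4]=?,low[5]=?); scc=(scc[0]=?,scc[1]=?,scc[2]=?,scc[3]=0,scc[4]=?,scc[5]=?)
step 3: low=(low[0]=0,low[1]=0,low[2]=?,low[3]=2,low[4]=?,low[5]=?); scc=(scc[0]=1,scc[1]=1,scc[2]=?,scc[3]=0,scc[4]=?,scc[5]=?)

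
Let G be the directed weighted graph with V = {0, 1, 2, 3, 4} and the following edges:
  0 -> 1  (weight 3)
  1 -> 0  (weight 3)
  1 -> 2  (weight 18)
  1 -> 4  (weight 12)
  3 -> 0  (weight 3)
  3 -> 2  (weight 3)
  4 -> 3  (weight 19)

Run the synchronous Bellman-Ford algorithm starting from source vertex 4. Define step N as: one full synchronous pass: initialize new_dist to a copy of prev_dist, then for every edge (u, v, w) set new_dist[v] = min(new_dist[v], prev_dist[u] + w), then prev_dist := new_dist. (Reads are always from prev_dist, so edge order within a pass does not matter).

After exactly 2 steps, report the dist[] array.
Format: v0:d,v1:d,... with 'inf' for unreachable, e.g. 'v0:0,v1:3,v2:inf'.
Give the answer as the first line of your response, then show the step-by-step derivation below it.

v0:22,v1:inf,v2:22,v3:19,v4:0

step 1: dist = v0:inf,v1:inf,v2:inf,v3:19,v4:0
step 2: dist = v0:22,v1:inf,v2:22,v3:19,v4:0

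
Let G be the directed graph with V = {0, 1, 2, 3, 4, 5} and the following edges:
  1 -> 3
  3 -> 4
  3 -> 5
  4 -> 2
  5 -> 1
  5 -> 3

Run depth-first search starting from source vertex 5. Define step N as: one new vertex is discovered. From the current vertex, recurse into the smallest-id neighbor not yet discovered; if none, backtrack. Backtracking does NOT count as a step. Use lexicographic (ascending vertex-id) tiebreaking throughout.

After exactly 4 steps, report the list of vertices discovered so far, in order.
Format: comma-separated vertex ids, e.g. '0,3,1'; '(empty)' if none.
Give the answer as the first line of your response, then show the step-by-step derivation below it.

5,1,3,4

step 1: discover 5; path=5; order=5
step 2: discover 1; path=5>1; order=5,1
step 3: discover 3; path=5>1>3; order=5,1,3
step 4: discover 4; path=5>1>3>4; order=5,1,3,4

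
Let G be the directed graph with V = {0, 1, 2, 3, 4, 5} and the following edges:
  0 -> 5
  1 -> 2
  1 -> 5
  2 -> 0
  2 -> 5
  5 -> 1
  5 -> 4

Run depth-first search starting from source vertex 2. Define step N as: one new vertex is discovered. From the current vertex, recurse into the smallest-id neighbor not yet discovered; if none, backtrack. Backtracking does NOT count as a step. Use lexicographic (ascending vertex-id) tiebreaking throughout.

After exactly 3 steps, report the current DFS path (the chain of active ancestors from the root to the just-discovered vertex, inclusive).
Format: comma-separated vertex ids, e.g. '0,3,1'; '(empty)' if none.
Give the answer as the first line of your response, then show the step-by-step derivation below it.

2,0,5

step 1: discover 2; path=2; order=2
step 2: discover 0; path=2>0; order=2,0
step 3: discover 5; path=2>0>5; order=2,0,5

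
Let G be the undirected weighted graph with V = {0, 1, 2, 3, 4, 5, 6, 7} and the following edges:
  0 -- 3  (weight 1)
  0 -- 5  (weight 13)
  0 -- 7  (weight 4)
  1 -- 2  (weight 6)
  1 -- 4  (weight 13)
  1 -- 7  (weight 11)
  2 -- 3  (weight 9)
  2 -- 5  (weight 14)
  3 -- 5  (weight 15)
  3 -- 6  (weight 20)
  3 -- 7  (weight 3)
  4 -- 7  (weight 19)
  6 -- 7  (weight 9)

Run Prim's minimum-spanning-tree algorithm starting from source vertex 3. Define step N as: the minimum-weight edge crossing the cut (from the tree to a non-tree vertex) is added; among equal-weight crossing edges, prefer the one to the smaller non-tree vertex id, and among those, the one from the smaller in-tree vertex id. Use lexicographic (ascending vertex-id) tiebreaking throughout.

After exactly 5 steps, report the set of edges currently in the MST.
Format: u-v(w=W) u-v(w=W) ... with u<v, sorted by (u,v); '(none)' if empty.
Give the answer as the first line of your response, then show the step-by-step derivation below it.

0-3(w=1) 1-2(w=6) 2-3(w=9) 3-7(w=3) 6-7(w=9)

step 1: add edge 0-3 (w=1); MST = {0-3(w=1)}
step 2: add edge 3-7 (w=3); MST = {0-3(w=1) 3-7(w=3)}
step 3: add edge 2-3 (w=9); MST = {0-3(w=1) 2-3(w=9) 3-7(w=3)}
step 4: add edge 1-2 (w=6); MST = {0-3(w=1) 1-2(w=6) 2-3(w=9) 3-7(w=3)}
step 5: add edge 6-7 (w=9); MST = {0-3(w=1) 1-2(w=6) 2-3(w=9) 3-7(w=3) 6-7(w=9)}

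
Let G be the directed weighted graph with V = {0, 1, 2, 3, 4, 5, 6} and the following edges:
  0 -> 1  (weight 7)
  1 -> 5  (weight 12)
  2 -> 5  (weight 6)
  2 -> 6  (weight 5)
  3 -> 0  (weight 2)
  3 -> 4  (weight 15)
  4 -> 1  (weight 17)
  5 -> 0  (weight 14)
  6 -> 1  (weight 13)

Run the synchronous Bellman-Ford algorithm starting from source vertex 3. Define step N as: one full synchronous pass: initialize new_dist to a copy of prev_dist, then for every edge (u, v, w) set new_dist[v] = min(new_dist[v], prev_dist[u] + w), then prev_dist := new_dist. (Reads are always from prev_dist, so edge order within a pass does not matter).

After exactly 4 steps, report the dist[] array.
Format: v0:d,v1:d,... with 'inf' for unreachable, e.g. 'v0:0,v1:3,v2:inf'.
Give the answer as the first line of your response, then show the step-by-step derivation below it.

v0:2,v1:9,v2:inf,v3:0,v4:15,v5:21,v6:inf

step 1: dist = v0:2,v1:inf,v2:inf,v3:0,v4:15,v5:inf,v6:inf
step 2: dist = v0:2,v1:9,v2:inf,v3:0,v4:15,v5:inf,v6:inf
step 3: dist = v0:2,v1:9,v2:inf,v3:0,v4:15,v5:21,v6:inf
step 4: dist = v0:2,v1:9,v2:inf,v3:0,v4:15,v5:21,v6:inf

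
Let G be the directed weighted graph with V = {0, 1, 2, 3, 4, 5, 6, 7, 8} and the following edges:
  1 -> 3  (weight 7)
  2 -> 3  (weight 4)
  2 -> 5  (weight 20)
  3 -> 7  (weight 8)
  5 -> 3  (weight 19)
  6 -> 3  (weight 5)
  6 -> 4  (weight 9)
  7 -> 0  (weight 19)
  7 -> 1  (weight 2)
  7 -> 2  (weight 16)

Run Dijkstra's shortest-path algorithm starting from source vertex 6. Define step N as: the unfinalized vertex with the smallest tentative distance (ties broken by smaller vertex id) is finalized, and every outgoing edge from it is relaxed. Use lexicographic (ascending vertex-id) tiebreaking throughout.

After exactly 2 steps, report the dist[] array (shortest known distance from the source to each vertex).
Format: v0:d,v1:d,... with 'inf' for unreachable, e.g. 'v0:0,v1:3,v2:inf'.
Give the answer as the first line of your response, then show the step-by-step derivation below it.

v0:inf,v1:inf,v2:inf,v3:5,v4:9,v5:inf,v6:0,v7:13,v8:inf

step 1: dist = v0:inf,v1:inf,v2:inf,v3:5,v4:9,v5:inf,v6:0,v7:inf,v8:inf
step 2: dist = v0:inf,v1:inf,v2:inf,v3:5,v4:9,v5:inf,v6:0,v7:13,v8:inf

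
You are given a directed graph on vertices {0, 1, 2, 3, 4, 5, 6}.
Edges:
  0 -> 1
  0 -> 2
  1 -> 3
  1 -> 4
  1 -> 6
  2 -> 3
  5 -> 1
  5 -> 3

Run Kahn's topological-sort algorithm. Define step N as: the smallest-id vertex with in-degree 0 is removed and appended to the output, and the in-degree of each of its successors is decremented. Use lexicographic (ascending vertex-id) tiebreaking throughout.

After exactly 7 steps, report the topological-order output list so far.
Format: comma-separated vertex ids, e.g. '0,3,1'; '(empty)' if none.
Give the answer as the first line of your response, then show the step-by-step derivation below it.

0,2,5,1,3,4,6

step 1: output 0; order=[0]; indeg=(0,1,0,3,1,0,1)
step 2: output 2; order=[0,2]; indeg=(0,1,0,2,1,0,1)
step 3: output 5; order=[0,2,5]; indeg=(0,0,0,1,1,0,1)
step 4: output 1; order=[0,2,5,1]; indeg=(0,0,0,0,0,0,0)
step 5: output 3; order=[0,2,5,1,3]; indeg=(0,0,0,0,0,0,0)
step 6: output 4; order=[0,2,5,1,3,4]; indeg=(0,0,0,0,0,0,0)
step 7: output 6; order=[0,2,5,1,3,4,6]; indeg=(0,0,0,0,0,0,0)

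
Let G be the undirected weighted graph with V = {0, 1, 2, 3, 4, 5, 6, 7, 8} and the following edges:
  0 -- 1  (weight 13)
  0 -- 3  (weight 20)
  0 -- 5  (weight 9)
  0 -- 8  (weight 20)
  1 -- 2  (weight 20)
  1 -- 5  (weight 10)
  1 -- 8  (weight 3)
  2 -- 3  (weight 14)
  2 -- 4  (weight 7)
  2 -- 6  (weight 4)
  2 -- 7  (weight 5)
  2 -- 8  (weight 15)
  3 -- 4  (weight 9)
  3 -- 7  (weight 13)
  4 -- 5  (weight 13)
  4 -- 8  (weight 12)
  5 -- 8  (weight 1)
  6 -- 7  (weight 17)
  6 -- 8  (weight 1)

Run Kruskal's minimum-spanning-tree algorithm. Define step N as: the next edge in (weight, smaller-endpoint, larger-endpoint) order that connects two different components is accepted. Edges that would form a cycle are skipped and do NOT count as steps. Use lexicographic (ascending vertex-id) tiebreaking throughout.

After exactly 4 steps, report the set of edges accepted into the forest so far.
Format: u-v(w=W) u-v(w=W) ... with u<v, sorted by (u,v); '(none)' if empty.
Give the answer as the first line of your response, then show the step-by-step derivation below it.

1-8(w=3) 2-6(w=4) 5-8(w=1) 6-8(w=1)

step 1: add edge 5-8 (w=1); MST = {5-8(w=1)}
step 2: add edge 6-8 (w=1); MST = {5-8(w=1) 6-8(w=1)}
step 3: add edge 1-8 (w=3); MST = {1-8(w=3) 5-8(w=1) 6-8(w=1)}
step 4: add edge 2-6 (w=4); MST = {1-8(w=3) 2-6(w=4) 5-8(w=1) 6-8(w=1)}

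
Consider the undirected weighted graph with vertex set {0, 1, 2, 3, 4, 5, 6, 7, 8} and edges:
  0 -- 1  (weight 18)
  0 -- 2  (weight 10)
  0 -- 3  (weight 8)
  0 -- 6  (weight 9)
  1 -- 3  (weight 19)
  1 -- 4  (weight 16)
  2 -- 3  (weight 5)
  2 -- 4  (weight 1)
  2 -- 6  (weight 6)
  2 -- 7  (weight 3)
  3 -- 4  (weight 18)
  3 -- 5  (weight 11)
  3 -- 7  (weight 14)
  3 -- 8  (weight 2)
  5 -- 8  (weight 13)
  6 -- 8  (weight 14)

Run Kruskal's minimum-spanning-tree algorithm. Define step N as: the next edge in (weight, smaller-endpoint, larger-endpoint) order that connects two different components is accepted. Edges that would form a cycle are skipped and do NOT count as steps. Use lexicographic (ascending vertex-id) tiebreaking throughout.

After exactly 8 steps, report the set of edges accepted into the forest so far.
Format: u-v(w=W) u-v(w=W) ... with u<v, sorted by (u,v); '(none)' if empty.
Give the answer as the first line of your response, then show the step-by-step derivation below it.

0-3(w=8) 1-4(w=16) 2-3(w=5) 2-4(w=1) 2-6(w=6) 2-7(w=3) 3-5(w=11) 3-8(w=2)

step 1: add edge 2-4 (w=1); MST = {2-4(w=1)}
step 2: add edge 3-8 (w=2); MST = {2-4(w=1) 3-8(w=2)}
step 3: add edge 2-7 (w=3); MST = {2-4(w=1) 2-7(w=3) 3-8(w=2)}
step 4: add edge 2-3 (w=5); MST = {2-3(w=5) 2-4(w=1) 2-7(w=3) 3-8(w=2)}
step 5: add edge 2-6 (w=6); MST = {2-3(w=5) 2-4(w=1) 2-6(w=6) 2-7(w=3) 3-8(w=2)}
step 6: add edge 0-3 (w=8); MST = {0-3(w=8) 2-3(w=5) 2-4(w=1) 2-6(w=6) 2-7(w=3) 3-8(w=2)}
step 7: add edge 3-5 (w=11); MST = {0-3(w=8) 2-3(w=5) 2-4(w=1) 2-6(w=6) 2-7(w=3) 3-5(w=11) 3-8(w=2)}
step 8: add edge 1-4 (w=16); MST = {0-3(w=8) 1-4(w=16) 2-3(w=5) 2-4(w=1) 2-6(w=6) 2-7(w=3) 3-5(w=11) 3-8(w=2)}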